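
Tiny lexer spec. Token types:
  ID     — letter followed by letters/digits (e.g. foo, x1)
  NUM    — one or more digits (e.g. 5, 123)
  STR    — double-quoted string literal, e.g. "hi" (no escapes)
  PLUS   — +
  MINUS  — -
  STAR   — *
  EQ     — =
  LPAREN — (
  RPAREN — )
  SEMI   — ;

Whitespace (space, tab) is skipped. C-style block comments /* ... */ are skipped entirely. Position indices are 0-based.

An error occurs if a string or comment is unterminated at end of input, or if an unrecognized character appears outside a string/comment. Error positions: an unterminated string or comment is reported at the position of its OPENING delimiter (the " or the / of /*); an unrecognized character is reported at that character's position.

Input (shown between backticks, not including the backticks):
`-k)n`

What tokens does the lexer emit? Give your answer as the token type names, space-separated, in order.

Answer: MINUS ID RPAREN ID

Derivation:
pos=0: emit MINUS '-'
pos=1: emit ID 'k' (now at pos=2)
pos=2: emit RPAREN ')'
pos=3: emit ID 'n' (now at pos=4)
DONE. 4 tokens: [MINUS, ID, RPAREN, ID]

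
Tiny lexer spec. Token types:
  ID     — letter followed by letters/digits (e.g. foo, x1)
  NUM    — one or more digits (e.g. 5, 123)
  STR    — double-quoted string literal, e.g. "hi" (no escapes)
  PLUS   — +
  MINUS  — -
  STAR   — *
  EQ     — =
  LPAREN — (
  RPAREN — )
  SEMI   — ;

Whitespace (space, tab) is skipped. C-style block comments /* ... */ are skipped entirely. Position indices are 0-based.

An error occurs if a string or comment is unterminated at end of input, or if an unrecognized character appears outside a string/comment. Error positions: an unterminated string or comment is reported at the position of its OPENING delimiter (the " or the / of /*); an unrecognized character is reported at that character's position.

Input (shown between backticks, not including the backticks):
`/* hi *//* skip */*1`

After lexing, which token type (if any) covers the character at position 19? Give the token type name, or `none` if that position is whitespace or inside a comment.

Answer: NUM

Derivation:
pos=0: enter COMMENT mode (saw '/*')
exit COMMENT mode (now at pos=8)
pos=8: enter COMMENT mode (saw '/*')
exit COMMENT mode (now at pos=18)
pos=18: emit STAR '*'
pos=19: emit NUM '1' (now at pos=20)
DONE. 2 tokens: [STAR, NUM]
Position 19: char is '1' -> NUM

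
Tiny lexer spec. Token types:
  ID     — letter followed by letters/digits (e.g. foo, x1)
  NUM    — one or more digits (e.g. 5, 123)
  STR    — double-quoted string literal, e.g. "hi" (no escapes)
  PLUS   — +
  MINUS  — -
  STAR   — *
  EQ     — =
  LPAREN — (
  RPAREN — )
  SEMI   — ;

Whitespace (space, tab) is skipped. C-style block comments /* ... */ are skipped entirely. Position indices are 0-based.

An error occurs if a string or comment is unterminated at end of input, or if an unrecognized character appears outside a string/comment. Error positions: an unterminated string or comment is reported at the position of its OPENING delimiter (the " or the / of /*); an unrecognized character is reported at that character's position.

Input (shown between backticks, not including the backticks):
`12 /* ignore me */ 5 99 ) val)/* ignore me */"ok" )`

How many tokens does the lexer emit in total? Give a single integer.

pos=0: emit NUM '12' (now at pos=2)
pos=3: enter COMMENT mode (saw '/*')
exit COMMENT mode (now at pos=18)
pos=19: emit NUM '5' (now at pos=20)
pos=21: emit NUM '99' (now at pos=23)
pos=24: emit RPAREN ')'
pos=26: emit ID 'val' (now at pos=29)
pos=29: emit RPAREN ')'
pos=30: enter COMMENT mode (saw '/*')
exit COMMENT mode (now at pos=45)
pos=45: enter STRING mode
pos=45: emit STR "ok" (now at pos=49)
pos=50: emit RPAREN ')'
DONE. 8 tokens: [NUM, NUM, NUM, RPAREN, ID, RPAREN, STR, RPAREN]

Answer: 8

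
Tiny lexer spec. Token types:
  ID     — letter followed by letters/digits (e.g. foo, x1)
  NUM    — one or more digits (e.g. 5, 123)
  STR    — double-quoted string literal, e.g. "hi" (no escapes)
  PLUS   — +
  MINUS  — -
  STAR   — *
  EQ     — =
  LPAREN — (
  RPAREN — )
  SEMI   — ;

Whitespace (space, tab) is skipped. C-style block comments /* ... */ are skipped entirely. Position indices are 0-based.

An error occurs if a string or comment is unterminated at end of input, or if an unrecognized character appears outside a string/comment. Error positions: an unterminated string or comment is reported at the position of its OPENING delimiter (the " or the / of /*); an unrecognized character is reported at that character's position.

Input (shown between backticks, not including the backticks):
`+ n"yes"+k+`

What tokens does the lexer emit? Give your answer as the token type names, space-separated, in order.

Answer: PLUS ID STR PLUS ID PLUS

Derivation:
pos=0: emit PLUS '+'
pos=2: emit ID 'n' (now at pos=3)
pos=3: enter STRING mode
pos=3: emit STR "yes" (now at pos=8)
pos=8: emit PLUS '+'
pos=9: emit ID 'k' (now at pos=10)
pos=10: emit PLUS '+'
DONE. 6 tokens: [PLUS, ID, STR, PLUS, ID, PLUS]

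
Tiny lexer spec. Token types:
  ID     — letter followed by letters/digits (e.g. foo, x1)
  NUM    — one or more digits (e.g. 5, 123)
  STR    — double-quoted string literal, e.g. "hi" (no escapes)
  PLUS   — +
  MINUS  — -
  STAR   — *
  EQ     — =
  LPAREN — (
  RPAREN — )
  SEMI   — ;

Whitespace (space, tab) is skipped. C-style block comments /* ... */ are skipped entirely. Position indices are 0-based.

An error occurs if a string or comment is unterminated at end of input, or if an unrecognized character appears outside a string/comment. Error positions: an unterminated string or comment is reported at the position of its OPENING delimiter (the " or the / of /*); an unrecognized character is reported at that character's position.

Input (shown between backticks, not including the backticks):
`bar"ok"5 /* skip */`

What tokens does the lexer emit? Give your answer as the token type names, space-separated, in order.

Answer: ID STR NUM

Derivation:
pos=0: emit ID 'bar' (now at pos=3)
pos=3: enter STRING mode
pos=3: emit STR "ok" (now at pos=7)
pos=7: emit NUM '5' (now at pos=8)
pos=9: enter COMMENT mode (saw '/*')
exit COMMENT mode (now at pos=19)
DONE. 3 tokens: [ID, STR, NUM]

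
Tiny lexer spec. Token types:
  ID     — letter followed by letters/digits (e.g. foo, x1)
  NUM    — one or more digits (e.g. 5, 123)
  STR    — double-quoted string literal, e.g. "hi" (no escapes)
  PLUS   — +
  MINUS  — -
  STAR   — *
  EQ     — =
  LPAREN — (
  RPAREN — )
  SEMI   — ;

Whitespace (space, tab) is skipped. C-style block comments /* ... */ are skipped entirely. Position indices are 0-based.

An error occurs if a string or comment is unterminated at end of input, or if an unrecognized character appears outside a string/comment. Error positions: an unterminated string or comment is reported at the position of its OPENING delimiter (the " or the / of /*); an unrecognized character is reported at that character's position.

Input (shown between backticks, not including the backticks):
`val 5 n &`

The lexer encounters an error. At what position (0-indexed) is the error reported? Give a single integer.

Answer: 8

Derivation:
pos=0: emit ID 'val' (now at pos=3)
pos=4: emit NUM '5' (now at pos=5)
pos=6: emit ID 'n' (now at pos=7)
pos=8: ERROR — unrecognized char '&'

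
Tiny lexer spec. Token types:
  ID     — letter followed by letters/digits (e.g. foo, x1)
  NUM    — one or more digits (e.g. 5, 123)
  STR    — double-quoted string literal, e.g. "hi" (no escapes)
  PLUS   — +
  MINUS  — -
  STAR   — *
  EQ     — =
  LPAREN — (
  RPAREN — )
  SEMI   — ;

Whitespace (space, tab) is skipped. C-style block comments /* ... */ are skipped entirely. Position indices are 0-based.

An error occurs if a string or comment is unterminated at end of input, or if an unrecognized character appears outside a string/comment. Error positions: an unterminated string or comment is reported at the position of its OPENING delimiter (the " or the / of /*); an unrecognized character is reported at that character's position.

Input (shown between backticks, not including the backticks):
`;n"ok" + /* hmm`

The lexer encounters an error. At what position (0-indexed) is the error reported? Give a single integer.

pos=0: emit SEMI ';'
pos=1: emit ID 'n' (now at pos=2)
pos=2: enter STRING mode
pos=2: emit STR "ok" (now at pos=6)
pos=7: emit PLUS '+'
pos=9: enter COMMENT mode (saw '/*')
pos=9: ERROR — unterminated comment (reached EOF)

Answer: 9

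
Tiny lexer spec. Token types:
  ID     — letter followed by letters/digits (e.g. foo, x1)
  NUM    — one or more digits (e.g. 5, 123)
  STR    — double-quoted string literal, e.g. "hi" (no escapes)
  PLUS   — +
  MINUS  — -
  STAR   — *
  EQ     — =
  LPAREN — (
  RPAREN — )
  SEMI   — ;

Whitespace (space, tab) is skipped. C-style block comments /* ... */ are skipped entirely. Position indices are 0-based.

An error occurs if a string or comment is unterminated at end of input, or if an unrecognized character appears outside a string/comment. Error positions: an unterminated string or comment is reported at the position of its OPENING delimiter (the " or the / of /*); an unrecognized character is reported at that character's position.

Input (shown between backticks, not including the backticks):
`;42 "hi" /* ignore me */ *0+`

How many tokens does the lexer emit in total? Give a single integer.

pos=0: emit SEMI ';'
pos=1: emit NUM '42' (now at pos=3)
pos=4: enter STRING mode
pos=4: emit STR "hi" (now at pos=8)
pos=9: enter COMMENT mode (saw '/*')
exit COMMENT mode (now at pos=24)
pos=25: emit STAR '*'
pos=26: emit NUM '0' (now at pos=27)
pos=27: emit PLUS '+'
DONE. 6 tokens: [SEMI, NUM, STR, STAR, NUM, PLUS]

Answer: 6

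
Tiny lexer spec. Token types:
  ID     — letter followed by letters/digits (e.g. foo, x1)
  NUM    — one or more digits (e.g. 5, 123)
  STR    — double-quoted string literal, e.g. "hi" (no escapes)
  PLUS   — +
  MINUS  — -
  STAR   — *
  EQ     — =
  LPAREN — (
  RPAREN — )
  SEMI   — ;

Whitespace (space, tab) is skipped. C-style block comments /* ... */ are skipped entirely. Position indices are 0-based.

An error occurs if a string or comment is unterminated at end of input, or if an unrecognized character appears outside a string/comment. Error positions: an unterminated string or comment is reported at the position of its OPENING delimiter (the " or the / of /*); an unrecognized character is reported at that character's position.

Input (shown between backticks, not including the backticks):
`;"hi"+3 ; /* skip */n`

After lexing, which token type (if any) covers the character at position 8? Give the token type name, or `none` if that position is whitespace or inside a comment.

pos=0: emit SEMI ';'
pos=1: enter STRING mode
pos=1: emit STR "hi" (now at pos=5)
pos=5: emit PLUS '+'
pos=6: emit NUM '3' (now at pos=7)
pos=8: emit SEMI ';'
pos=10: enter COMMENT mode (saw '/*')
exit COMMENT mode (now at pos=20)
pos=20: emit ID 'n' (now at pos=21)
DONE. 6 tokens: [SEMI, STR, PLUS, NUM, SEMI, ID]
Position 8: char is ';' -> SEMI

Answer: SEMI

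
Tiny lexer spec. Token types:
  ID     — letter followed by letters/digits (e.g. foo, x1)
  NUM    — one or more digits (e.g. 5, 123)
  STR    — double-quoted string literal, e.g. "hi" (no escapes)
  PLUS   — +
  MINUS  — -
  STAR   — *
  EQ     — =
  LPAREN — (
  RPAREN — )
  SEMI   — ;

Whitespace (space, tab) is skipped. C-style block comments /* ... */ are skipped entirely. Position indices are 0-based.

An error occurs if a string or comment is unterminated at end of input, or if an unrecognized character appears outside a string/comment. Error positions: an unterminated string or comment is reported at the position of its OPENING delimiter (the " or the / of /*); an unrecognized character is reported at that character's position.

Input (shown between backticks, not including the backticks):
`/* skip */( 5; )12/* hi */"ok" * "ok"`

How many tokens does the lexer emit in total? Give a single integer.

pos=0: enter COMMENT mode (saw '/*')
exit COMMENT mode (now at pos=10)
pos=10: emit LPAREN '('
pos=12: emit NUM '5' (now at pos=13)
pos=13: emit SEMI ';'
pos=15: emit RPAREN ')'
pos=16: emit NUM '12' (now at pos=18)
pos=18: enter COMMENT mode (saw '/*')
exit COMMENT mode (now at pos=26)
pos=26: enter STRING mode
pos=26: emit STR "ok" (now at pos=30)
pos=31: emit STAR '*'
pos=33: enter STRING mode
pos=33: emit STR "ok" (now at pos=37)
DONE. 8 tokens: [LPAREN, NUM, SEMI, RPAREN, NUM, STR, STAR, STR]

Answer: 8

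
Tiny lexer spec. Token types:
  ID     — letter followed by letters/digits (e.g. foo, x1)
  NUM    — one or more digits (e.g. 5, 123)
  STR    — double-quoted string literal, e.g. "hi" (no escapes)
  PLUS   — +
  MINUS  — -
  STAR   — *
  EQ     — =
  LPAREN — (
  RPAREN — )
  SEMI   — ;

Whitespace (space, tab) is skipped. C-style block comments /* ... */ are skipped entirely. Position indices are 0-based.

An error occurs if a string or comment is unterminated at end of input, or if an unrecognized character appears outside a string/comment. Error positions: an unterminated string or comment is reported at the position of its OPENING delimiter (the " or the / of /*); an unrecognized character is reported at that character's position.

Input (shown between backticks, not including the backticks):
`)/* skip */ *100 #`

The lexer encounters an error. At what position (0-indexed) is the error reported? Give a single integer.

Answer: 17

Derivation:
pos=0: emit RPAREN ')'
pos=1: enter COMMENT mode (saw '/*')
exit COMMENT mode (now at pos=11)
pos=12: emit STAR '*'
pos=13: emit NUM '100' (now at pos=16)
pos=17: ERROR — unrecognized char '#'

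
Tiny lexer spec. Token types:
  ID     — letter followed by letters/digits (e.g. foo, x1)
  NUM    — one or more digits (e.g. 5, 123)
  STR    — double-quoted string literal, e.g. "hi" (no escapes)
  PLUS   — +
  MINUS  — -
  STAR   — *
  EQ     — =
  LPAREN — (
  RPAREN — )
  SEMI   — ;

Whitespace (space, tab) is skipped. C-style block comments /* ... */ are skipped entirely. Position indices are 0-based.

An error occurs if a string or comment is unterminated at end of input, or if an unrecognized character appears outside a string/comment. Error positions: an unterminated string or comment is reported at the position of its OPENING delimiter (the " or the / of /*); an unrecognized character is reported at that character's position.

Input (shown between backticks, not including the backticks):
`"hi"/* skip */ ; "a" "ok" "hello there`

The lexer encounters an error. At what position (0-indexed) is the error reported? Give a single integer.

Answer: 26

Derivation:
pos=0: enter STRING mode
pos=0: emit STR "hi" (now at pos=4)
pos=4: enter COMMENT mode (saw '/*')
exit COMMENT mode (now at pos=14)
pos=15: emit SEMI ';'
pos=17: enter STRING mode
pos=17: emit STR "a" (now at pos=20)
pos=21: enter STRING mode
pos=21: emit STR "ok" (now at pos=25)
pos=26: enter STRING mode
pos=26: ERROR — unterminated string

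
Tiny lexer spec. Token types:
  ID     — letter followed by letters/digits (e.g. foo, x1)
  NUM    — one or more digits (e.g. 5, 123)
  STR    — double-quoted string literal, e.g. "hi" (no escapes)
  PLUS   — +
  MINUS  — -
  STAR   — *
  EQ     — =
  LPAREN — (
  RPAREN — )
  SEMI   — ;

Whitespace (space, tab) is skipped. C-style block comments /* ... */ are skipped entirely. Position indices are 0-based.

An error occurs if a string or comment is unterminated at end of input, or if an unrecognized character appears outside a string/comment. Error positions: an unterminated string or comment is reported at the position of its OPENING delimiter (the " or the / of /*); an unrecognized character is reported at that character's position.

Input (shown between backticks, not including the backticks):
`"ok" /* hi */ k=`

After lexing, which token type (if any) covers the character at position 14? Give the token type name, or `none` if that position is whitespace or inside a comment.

Answer: ID

Derivation:
pos=0: enter STRING mode
pos=0: emit STR "ok" (now at pos=4)
pos=5: enter COMMENT mode (saw '/*')
exit COMMENT mode (now at pos=13)
pos=14: emit ID 'k' (now at pos=15)
pos=15: emit EQ '='
DONE. 3 tokens: [STR, ID, EQ]
Position 14: char is 'k' -> ID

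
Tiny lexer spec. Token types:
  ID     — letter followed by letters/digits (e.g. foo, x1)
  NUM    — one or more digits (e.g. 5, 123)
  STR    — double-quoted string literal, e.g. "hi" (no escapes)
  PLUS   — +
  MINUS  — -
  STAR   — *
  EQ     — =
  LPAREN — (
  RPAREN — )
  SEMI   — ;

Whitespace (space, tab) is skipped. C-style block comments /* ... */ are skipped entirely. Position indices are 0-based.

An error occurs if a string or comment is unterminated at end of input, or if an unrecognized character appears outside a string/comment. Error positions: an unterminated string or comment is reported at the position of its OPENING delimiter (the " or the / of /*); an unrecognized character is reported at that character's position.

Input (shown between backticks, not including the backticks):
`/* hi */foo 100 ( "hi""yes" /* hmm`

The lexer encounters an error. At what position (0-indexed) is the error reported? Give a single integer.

pos=0: enter COMMENT mode (saw '/*')
exit COMMENT mode (now at pos=8)
pos=8: emit ID 'foo' (now at pos=11)
pos=12: emit NUM '100' (now at pos=15)
pos=16: emit LPAREN '('
pos=18: enter STRING mode
pos=18: emit STR "hi" (now at pos=22)
pos=22: enter STRING mode
pos=22: emit STR "yes" (now at pos=27)
pos=28: enter COMMENT mode (saw '/*')
pos=28: ERROR — unterminated comment (reached EOF)

Answer: 28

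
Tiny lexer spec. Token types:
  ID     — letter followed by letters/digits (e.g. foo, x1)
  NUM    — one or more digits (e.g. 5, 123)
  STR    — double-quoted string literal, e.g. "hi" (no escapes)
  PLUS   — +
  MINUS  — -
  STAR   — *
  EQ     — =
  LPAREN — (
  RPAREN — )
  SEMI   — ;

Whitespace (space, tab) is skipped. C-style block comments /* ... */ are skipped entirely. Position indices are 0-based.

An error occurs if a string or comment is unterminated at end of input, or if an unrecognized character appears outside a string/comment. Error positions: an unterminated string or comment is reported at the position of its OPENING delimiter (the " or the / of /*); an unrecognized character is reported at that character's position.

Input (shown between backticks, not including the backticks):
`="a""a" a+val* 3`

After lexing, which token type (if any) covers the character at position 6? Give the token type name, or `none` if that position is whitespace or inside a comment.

pos=0: emit EQ '='
pos=1: enter STRING mode
pos=1: emit STR "a" (now at pos=4)
pos=4: enter STRING mode
pos=4: emit STR "a" (now at pos=7)
pos=8: emit ID 'a' (now at pos=9)
pos=9: emit PLUS '+'
pos=10: emit ID 'val' (now at pos=13)
pos=13: emit STAR '*'
pos=15: emit NUM '3' (now at pos=16)
DONE. 8 tokens: [EQ, STR, STR, ID, PLUS, ID, STAR, NUM]
Position 6: char is '"' -> STR

Answer: STR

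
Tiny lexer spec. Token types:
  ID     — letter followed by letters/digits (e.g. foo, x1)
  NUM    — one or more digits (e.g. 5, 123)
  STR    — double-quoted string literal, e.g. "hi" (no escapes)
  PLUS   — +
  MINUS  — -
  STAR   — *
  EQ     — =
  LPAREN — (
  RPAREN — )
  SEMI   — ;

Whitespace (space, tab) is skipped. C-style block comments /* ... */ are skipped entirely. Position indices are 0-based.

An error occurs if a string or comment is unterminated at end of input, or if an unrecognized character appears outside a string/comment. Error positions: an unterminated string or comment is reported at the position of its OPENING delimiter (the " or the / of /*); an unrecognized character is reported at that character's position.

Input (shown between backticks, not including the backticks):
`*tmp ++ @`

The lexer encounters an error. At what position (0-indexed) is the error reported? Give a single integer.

Answer: 8

Derivation:
pos=0: emit STAR '*'
pos=1: emit ID 'tmp' (now at pos=4)
pos=5: emit PLUS '+'
pos=6: emit PLUS '+'
pos=8: ERROR — unrecognized char '@'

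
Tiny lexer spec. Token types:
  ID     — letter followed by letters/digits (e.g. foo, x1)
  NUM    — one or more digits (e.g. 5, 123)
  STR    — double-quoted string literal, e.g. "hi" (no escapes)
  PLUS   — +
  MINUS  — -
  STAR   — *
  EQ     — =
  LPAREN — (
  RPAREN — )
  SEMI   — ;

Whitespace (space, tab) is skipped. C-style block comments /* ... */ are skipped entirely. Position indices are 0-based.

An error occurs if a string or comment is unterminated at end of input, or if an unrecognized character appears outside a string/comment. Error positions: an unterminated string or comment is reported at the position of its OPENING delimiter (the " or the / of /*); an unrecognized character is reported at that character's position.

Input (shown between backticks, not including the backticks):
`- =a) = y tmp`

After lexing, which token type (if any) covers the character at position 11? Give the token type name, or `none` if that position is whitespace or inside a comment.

pos=0: emit MINUS '-'
pos=2: emit EQ '='
pos=3: emit ID 'a' (now at pos=4)
pos=4: emit RPAREN ')'
pos=6: emit EQ '='
pos=8: emit ID 'y' (now at pos=9)
pos=10: emit ID 'tmp' (now at pos=13)
DONE. 7 tokens: [MINUS, EQ, ID, RPAREN, EQ, ID, ID]
Position 11: char is 'm' -> ID

Answer: ID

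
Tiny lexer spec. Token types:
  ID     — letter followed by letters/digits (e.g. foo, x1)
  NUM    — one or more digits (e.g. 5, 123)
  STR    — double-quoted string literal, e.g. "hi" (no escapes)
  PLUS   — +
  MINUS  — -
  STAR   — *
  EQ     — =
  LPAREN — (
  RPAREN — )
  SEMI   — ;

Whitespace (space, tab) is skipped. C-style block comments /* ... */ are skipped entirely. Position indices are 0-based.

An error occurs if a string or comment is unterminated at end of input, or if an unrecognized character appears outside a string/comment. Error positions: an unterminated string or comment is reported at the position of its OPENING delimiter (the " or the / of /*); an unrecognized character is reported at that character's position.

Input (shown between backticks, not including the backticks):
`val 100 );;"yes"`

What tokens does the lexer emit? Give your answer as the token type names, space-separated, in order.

Answer: ID NUM RPAREN SEMI SEMI STR

Derivation:
pos=0: emit ID 'val' (now at pos=3)
pos=4: emit NUM '100' (now at pos=7)
pos=8: emit RPAREN ')'
pos=9: emit SEMI ';'
pos=10: emit SEMI ';'
pos=11: enter STRING mode
pos=11: emit STR "yes" (now at pos=16)
DONE. 6 tokens: [ID, NUM, RPAREN, SEMI, SEMI, STR]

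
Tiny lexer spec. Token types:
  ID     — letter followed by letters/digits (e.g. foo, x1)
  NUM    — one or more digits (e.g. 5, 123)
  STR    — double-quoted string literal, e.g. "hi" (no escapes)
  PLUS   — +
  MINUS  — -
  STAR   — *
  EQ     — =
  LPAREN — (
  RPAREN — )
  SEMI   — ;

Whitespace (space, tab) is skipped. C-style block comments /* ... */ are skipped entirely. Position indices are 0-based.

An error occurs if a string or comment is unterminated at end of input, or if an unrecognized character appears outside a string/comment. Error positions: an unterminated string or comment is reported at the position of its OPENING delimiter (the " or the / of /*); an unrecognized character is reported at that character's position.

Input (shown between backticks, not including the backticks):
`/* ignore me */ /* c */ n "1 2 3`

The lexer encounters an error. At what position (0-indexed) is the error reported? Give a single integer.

pos=0: enter COMMENT mode (saw '/*')
exit COMMENT mode (now at pos=15)
pos=16: enter COMMENT mode (saw '/*')
exit COMMENT mode (now at pos=23)
pos=24: emit ID 'n' (now at pos=25)
pos=26: enter STRING mode
pos=26: ERROR — unterminated string

Answer: 26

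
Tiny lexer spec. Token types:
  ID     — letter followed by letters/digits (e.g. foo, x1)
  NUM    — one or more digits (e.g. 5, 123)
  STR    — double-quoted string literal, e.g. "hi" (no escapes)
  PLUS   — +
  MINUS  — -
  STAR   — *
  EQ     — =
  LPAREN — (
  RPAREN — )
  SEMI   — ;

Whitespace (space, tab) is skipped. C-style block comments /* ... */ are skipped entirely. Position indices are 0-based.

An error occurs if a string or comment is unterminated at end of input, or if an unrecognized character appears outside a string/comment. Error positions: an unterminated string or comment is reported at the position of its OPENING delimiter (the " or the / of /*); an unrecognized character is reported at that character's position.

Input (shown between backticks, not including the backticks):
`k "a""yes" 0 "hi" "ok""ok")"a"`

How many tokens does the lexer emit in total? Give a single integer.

Answer: 9

Derivation:
pos=0: emit ID 'k' (now at pos=1)
pos=2: enter STRING mode
pos=2: emit STR "a" (now at pos=5)
pos=5: enter STRING mode
pos=5: emit STR "yes" (now at pos=10)
pos=11: emit NUM '0' (now at pos=12)
pos=13: enter STRING mode
pos=13: emit STR "hi" (now at pos=17)
pos=18: enter STRING mode
pos=18: emit STR "ok" (now at pos=22)
pos=22: enter STRING mode
pos=22: emit STR "ok" (now at pos=26)
pos=26: emit RPAREN ')'
pos=27: enter STRING mode
pos=27: emit STR "a" (now at pos=30)
DONE. 9 tokens: [ID, STR, STR, NUM, STR, STR, STR, RPAREN, STR]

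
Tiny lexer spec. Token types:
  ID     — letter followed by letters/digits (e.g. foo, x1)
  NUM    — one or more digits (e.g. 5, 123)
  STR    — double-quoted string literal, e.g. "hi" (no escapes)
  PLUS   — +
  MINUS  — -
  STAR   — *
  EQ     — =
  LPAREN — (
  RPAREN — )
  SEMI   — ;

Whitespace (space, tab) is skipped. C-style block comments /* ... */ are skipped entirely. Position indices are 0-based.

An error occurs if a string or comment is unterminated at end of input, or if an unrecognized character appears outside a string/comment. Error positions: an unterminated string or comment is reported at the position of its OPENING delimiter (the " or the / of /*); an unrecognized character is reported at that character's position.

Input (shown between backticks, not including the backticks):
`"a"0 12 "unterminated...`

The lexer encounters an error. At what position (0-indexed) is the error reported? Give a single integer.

Answer: 8

Derivation:
pos=0: enter STRING mode
pos=0: emit STR "a" (now at pos=3)
pos=3: emit NUM '0' (now at pos=4)
pos=5: emit NUM '12' (now at pos=7)
pos=8: enter STRING mode
pos=8: ERROR — unterminated string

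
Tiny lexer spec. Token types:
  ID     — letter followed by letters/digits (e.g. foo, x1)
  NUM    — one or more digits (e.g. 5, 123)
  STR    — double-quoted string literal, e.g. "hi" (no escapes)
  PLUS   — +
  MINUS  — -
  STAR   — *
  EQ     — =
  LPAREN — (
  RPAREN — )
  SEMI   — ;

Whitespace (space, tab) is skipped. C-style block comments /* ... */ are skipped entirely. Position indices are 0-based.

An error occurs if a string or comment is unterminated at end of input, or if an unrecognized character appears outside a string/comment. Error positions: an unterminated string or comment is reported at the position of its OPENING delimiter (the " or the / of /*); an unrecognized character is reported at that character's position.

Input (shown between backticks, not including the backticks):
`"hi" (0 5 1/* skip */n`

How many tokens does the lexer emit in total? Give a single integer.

pos=0: enter STRING mode
pos=0: emit STR "hi" (now at pos=4)
pos=5: emit LPAREN '('
pos=6: emit NUM '0' (now at pos=7)
pos=8: emit NUM '5' (now at pos=9)
pos=10: emit NUM '1' (now at pos=11)
pos=11: enter COMMENT mode (saw '/*')
exit COMMENT mode (now at pos=21)
pos=21: emit ID 'n' (now at pos=22)
DONE. 6 tokens: [STR, LPAREN, NUM, NUM, NUM, ID]

Answer: 6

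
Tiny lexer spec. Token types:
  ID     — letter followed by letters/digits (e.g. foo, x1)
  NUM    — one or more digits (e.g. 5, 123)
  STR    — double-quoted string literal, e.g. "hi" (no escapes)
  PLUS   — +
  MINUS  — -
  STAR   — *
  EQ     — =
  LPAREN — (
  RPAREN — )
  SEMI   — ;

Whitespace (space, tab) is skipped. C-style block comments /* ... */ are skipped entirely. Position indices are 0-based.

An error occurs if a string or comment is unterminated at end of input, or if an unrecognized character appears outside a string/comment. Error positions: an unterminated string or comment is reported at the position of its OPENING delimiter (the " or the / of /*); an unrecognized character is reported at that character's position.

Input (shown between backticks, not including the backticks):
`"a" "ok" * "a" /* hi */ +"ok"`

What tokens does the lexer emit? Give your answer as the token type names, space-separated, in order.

pos=0: enter STRING mode
pos=0: emit STR "a" (now at pos=3)
pos=4: enter STRING mode
pos=4: emit STR "ok" (now at pos=8)
pos=9: emit STAR '*'
pos=11: enter STRING mode
pos=11: emit STR "a" (now at pos=14)
pos=15: enter COMMENT mode (saw '/*')
exit COMMENT mode (now at pos=23)
pos=24: emit PLUS '+'
pos=25: enter STRING mode
pos=25: emit STR "ok" (now at pos=29)
DONE. 6 tokens: [STR, STR, STAR, STR, PLUS, STR]

Answer: STR STR STAR STR PLUS STR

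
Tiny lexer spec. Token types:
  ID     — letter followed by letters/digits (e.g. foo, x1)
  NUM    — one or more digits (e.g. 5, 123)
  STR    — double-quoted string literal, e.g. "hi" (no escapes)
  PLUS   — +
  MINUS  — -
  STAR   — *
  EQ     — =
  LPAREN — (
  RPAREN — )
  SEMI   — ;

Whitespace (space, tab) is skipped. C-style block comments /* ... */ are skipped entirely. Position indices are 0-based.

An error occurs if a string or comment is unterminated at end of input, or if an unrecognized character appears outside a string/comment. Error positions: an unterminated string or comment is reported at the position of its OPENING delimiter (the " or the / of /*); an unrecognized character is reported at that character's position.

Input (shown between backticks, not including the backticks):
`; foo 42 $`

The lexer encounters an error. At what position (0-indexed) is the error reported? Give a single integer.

Answer: 9

Derivation:
pos=0: emit SEMI ';'
pos=2: emit ID 'foo' (now at pos=5)
pos=6: emit NUM '42' (now at pos=8)
pos=9: ERROR — unrecognized char '$'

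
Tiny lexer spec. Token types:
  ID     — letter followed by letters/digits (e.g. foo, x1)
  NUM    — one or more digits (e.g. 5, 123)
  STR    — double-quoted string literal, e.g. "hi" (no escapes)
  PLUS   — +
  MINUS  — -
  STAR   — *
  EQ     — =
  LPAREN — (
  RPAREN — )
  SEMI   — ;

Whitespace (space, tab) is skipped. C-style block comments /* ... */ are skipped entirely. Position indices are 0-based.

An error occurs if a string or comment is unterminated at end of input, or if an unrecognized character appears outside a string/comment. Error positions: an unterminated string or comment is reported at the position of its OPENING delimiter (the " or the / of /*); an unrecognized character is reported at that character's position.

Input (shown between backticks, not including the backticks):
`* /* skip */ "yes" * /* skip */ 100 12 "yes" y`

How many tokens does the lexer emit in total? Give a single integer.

Answer: 7

Derivation:
pos=0: emit STAR '*'
pos=2: enter COMMENT mode (saw '/*')
exit COMMENT mode (now at pos=12)
pos=13: enter STRING mode
pos=13: emit STR "yes" (now at pos=18)
pos=19: emit STAR '*'
pos=21: enter COMMENT mode (saw '/*')
exit COMMENT mode (now at pos=31)
pos=32: emit NUM '100' (now at pos=35)
pos=36: emit NUM '12' (now at pos=38)
pos=39: enter STRING mode
pos=39: emit STR "yes" (now at pos=44)
pos=45: emit ID 'y' (now at pos=46)
DONE. 7 tokens: [STAR, STR, STAR, NUM, NUM, STR, ID]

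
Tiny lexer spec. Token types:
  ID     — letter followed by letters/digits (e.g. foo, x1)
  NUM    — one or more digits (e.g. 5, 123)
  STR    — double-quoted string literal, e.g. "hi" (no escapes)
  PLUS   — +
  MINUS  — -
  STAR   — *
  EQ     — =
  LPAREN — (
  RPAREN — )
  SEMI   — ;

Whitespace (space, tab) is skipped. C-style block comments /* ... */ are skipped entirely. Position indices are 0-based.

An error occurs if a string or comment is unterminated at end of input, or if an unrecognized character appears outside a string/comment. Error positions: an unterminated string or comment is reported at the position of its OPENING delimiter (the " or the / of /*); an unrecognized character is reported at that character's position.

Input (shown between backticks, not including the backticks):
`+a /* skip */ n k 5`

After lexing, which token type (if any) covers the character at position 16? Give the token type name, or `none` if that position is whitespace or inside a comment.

pos=0: emit PLUS '+'
pos=1: emit ID 'a' (now at pos=2)
pos=3: enter COMMENT mode (saw '/*')
exit COMMENT mode (now at pos=13)
pos=14: emit ID 'n' (now at pos=15)
pos=16: emit ID 'k' (now at pos=17)
pos=18: emit NUM '5' (now at pos=19)
DONE. 5 tokens: [PLUS, ID, ID, ID, NUM]
Position 16: char is 'k' -> ID

Answer: ID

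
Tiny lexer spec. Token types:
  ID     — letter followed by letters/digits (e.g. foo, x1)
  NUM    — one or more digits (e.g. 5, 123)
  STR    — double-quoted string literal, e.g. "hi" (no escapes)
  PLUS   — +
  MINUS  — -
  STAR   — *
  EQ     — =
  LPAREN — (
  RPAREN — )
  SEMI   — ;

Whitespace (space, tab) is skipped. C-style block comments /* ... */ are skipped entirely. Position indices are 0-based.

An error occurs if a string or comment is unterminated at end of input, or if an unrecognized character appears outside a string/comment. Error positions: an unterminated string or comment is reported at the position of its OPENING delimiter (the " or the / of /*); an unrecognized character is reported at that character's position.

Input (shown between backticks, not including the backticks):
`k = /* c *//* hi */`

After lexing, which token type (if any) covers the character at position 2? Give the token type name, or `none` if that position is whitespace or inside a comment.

Answer: EQ

Derivation:
pos=0: emit ID 'k' (now at pos=1)
pos=2: emit EQ '='
pos=4: enter COMMENT mode (saw '/*')
exit COMMENT mode (now at pos=11)
pos=11: enter COMMENT mode (saw '/*')
exit COMMENT mode (now at pos=19)
DONE. 2 tokens: [ID, EQ]
Position 2: char is '=' -> EQ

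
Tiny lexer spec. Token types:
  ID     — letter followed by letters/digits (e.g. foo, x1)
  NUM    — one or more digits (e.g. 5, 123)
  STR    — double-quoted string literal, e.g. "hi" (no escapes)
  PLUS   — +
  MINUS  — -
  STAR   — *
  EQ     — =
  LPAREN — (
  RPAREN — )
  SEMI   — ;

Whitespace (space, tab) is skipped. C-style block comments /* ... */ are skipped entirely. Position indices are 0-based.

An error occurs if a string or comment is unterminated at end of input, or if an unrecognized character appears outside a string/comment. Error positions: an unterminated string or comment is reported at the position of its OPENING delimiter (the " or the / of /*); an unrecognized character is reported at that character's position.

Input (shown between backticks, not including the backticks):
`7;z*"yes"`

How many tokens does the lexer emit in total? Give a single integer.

Answer: 5

Derivation:
pos=0: emit NUM '7' (now at pos=1)
pos=1: emit SEMI ';'
pos=2: emit ID 'z' (now at pos=3)
pos=3: emit STAR '*'
pos=4: enter STRING mode
pos=4: emit STR "yes" (now at pos=9)
DONE. 5 tokens: [NUM, SEMI, ID, STAR, STR]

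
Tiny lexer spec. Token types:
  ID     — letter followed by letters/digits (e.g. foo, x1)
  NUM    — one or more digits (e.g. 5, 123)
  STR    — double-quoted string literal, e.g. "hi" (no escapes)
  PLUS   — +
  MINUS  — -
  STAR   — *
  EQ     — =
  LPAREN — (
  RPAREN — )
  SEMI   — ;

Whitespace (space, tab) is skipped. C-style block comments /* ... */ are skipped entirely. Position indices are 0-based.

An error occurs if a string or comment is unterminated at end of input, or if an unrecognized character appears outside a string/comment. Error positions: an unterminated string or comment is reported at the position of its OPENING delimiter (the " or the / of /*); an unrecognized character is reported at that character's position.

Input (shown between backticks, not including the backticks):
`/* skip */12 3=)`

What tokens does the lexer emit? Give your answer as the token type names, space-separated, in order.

pos=0: enter COMMENT mode (saw '/*')
exit COMMENT mode (now at pos=10)
pos=10: emit NUM '12' (now at pos=12)
pos=13: emit NUM '3' (now at pos=14)
pos=14: emit EQ '='
pos=15: emit RPAREN ')'
DONE. 4 tokens: [NUM, NUM, EQ, RPAREN]

Answer: NUM NUM EQ RPAREN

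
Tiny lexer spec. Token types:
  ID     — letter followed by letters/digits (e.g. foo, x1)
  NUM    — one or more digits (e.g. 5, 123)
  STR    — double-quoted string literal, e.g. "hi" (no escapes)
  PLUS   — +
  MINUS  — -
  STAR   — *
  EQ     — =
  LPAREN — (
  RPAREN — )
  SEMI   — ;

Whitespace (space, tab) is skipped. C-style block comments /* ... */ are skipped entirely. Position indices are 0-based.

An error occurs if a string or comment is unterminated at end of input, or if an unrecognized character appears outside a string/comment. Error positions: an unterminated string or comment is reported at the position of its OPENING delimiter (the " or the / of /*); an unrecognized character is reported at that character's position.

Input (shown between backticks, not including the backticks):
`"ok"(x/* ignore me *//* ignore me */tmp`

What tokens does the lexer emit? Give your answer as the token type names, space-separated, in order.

pos=0: enter STRING mode
pos=0: emit STR "ok" (now at pos=4)
pos=4: emit LPAREN '('
pos=5: emit ID 'x' (now at pos=6)
pos=6: enter COMMENT mode (saw '/*')
exit COMMENT mode (now at pos=21)
pos=21: enter COMMENT mode (saw '/*')
exit COMMENT mode (now at pos=36)
pos=36: emit ID 'tmp' (now at pos=39)
DONE. 4 tokens: [STR, LPAREN, ID, ID]

Answer: STR LPAREN ID ID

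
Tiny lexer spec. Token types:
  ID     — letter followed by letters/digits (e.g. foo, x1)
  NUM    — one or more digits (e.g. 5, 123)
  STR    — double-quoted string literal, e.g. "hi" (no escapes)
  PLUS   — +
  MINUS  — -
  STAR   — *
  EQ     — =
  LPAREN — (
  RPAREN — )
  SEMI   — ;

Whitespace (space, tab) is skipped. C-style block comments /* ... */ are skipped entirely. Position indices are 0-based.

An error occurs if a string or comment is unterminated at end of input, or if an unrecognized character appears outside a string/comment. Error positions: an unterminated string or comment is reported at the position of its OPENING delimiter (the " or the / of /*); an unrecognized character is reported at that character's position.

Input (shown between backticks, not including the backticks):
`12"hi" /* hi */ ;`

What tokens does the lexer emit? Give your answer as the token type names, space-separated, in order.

Answer: NUM STR SEMI

Derivation:
pos=0: emit NUM '12' (now at pos=2)
pos=2: enter STRING mode
pos=2: emit STR "hi" (now at pos=6)
pos=7: enter COMMENT mode (saw '/*')
exit COMMENT mode (now at pos=15)
pos=16: emit SEMI ';'
DONE. 3 tokens: [NUM, STR, SEMI]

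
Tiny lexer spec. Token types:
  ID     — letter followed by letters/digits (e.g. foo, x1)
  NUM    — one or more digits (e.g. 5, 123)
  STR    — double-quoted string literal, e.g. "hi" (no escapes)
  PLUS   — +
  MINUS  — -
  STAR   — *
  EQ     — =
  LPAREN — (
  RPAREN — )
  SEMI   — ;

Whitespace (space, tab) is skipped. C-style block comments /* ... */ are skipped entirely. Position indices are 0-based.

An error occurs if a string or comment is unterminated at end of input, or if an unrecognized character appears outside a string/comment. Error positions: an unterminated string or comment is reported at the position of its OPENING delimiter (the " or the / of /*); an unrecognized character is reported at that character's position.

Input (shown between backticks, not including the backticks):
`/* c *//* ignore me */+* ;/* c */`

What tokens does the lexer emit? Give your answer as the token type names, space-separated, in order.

pos=0: enter COMMENT mode (saw '/*')
exit COMMENT mode (now at pos=7)
pos=7: enter COMMENT mode (saw '/*')
exit COMMENT mode (now at pos=22)
pos=22: emit PLUS '+'
pos=23: emit STAR '*'
pos=25: emit SEMI ';'
pos=26: enter COMMENT mode (saw '/*')
exit COMMENT mode (now at pos=33)
DONE. 3 tokens: [PLUS, STAR, SEMI]

Answer: PLUS STAR SEMI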